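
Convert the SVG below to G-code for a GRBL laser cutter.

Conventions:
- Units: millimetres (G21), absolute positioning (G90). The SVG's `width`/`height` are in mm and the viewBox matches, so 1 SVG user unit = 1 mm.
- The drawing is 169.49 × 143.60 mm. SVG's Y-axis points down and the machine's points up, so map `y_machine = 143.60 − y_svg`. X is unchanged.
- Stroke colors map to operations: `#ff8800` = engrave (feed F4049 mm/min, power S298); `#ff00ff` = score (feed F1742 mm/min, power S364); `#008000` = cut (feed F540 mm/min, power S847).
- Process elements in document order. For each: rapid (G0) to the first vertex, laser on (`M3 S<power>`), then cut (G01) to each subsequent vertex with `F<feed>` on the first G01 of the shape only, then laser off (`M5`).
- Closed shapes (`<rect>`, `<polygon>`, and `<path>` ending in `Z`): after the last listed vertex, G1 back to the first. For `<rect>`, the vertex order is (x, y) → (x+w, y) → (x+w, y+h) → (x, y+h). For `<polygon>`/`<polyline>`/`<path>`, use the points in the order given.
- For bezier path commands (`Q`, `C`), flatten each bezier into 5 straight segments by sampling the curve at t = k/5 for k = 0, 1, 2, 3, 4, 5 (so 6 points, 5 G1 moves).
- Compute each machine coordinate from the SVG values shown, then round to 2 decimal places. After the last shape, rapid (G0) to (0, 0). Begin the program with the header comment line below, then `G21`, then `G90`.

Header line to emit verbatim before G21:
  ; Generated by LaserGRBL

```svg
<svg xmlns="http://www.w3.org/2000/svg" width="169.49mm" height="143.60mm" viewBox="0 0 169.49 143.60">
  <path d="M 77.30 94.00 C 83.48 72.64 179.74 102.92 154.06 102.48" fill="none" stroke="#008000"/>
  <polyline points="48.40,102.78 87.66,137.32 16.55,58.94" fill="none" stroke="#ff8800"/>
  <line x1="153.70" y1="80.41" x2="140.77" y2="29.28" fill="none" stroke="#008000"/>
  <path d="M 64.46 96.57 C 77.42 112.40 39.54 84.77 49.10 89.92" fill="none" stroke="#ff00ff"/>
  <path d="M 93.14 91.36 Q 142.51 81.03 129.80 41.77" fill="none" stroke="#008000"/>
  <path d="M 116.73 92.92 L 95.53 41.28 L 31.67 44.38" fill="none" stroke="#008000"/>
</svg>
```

; Generated by LaserGRBL
G21
G90
G0 X77.30 Y49.60
M3 S847
G01 X90.12 Y56.88 F540
G01 X114.39 Y55.72
G01 X139.91 Y50.07
G01 X156.53 Y43.88
G01 X154.06 Y41.12
M5
G0 X48.40 Y40.82
M3 S298
G01 X87.66 Y6.28 F4049
G01 X16.55 Y84.66
M5
G0 X153.70 Y63.19
M3 S847
G01 X140.77 Y114.32 F540
M5
G0 X64.46 Y47.03
M3 S364
G01 X66.92 Y42.14 F1742
G01 X61.90 Y44.02
G01 X54.11 Y49.00
G01 X48.27 Y53.45
G01 X49.10 Y53.68
M5
G0 X93.14 Y52.24
M3 S847
G01 X110.40 Y57.53 F540
G01 X122.70 Y65.13
G01 X130.04 Y75.05
G01 X132.40 Y87.28
G01 X129.80 Y101.83
M5
G0 X116.73 Y50.68
M3 S847
G01 X95.53 Y102.32 F540
G01 X31.67 Y99.22
M5
G0 X0.00 Y0.00

viewBox `0 0 169.49 143.60` with mm width/height → 1 unit = 1 mm. Flip: y_m = 143.60 − y_svg.

**Shape 1** — `<path>` cubic bezier, stroke `#008000` → cut (S847, F540). Control points (SVG): P0=(77.30,94.00), P1=(83.48,72.64), P2=(179.74,102.92), P3=(154.06,102.48); sampled at t=k/5. Machine vertices: (77.30,49.60) → (90.12,56.88) → (114.39,55.72) → (139.91,50.07) → (156.53,43.88) → (154.06,41.12). Open path.

**Shape 2** — `<polyline>` open polyline, stroke `#ff8800` → engrave (S298, F4049). Machine vertices: (48.40,40.82) → (87.66,6.28) → (16.55,84.66). Open path.

**Shape 3** — `<line>` line segment, stroke `#008000` → cut (S847, F540). Machine vertices: (153.70,63.19) → (140.77,114.32). Open path.

**Shape 4** — `<path>` cubic bezier, stroke `#ff00ff` → score (S364, F1742). Control points (SVG): P0=(64.46,96.57), P1=(77.42,112.40), P2=(39.54,84.77), P3=(49.10,89.92); sampled at t=k/5. Machine vertices: (64.46,47.03) → (66.92,42.14) → (61.90,44.02) → (54.11,49.00) → (48.27,53.45) → (49.10,53.68). Open path.

**Shape 5** — `<path>` quadratic bezier, stroke `#008000` → cut (S847, F540). Control points (SVG): P0=(93.14,91.36), P1=(142.51,81.03), P2=(129.80,41.77); sampled at t=k/5. Machine vertices: (93.14,52.24) → (110.40,57.53) → (122.70,65.13) → (130.04,75.05) → (132.40,87.28) → (129.80,101.83). Open path.

**Shape 6** — `<path>` open polyline, stroke `#008000` → cut (S847, F540). Machine vertices: (116.73,50.68) → (95.53,102.32) → (31.67,99.22). Open path.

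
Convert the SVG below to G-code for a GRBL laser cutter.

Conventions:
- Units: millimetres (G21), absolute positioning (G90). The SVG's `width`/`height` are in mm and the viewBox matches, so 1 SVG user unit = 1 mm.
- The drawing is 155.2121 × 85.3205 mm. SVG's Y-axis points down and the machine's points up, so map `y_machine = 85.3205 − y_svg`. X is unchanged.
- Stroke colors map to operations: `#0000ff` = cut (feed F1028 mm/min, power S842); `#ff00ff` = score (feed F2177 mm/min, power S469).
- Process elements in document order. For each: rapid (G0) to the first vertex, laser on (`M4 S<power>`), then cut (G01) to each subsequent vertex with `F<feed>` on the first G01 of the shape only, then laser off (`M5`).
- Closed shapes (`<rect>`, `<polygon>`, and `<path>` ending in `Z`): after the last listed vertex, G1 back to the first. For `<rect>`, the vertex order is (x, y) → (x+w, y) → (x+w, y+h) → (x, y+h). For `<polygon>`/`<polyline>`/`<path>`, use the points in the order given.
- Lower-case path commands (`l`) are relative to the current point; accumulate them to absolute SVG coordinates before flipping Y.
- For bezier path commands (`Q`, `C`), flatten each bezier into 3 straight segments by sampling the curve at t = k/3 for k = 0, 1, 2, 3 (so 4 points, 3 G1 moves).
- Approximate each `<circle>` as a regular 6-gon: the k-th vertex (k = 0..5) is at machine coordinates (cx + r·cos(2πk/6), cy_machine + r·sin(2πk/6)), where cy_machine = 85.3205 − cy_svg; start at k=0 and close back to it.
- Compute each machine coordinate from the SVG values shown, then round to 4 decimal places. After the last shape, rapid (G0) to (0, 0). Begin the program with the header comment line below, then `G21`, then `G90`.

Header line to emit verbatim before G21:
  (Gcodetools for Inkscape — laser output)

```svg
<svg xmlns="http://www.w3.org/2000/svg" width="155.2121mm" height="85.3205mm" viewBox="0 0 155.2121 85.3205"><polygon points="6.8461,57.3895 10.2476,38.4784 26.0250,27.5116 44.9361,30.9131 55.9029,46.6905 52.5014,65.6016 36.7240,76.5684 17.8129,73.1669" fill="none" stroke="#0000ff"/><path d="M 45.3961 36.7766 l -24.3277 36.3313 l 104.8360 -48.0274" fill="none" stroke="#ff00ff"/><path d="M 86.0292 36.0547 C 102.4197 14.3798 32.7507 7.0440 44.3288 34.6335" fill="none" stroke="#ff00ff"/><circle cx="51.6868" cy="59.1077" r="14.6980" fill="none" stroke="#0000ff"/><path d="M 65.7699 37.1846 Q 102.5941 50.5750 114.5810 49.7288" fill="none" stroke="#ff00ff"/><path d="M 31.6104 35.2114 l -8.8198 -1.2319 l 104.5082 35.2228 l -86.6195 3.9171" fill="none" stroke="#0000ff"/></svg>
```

1 u = 1 mm; y_m = 85.3205 − y.

[1] `<polygon>` regular polygon, #0000ff→cut S842 F1028: (6.8461,27.9310) → (10.2476,46.8421) → (26.0250,57.8089) → (44.9361,54.4074) → (55.9029,38.6300) → (52.5014,19.7189) → (36.7240,8.7521) → (17.8129,12.1536) → (6.8461,27.9310) (closed)

[2] `<path>` open polyline, #ff00ff→score S469 F2177: (45.3961,48.5439) → (21.0684,12.2126) → (125.9044,60.2400)

[3] `<path>` cubic bezier, #ff00ff→score S469 F2177: (86.0292,49.2658) → (79.9297,65.3985) → (53.6365,67.3972) → (44.3288,50.6870)

[4] `<circle>` circle, #0000ff→cut S842 F1028: (66.3848,26.2128) → (59.0358,38.9416) → (44.3378,38.9416) → (36.9888,26.2128) → (44.3378,13.4840) → (59.0358,13.4840) → (66.3848,26.2128) (closed)

[5] `<path>` quadratic bezier, #ff00ff→score S469 F2177: (65.7699,48.1359) → (87.5597,40.7908) → (103.8300,36.6094) → (114.5810,35.5917)

[6] `<path>` open polyline, #0000ff→cut S842 F1028: (31.6104,50.1091) → (22.7906,51.3410) → (127.2988,16.1182) → (40.6793,12.2011)

(Gcodetools for Inkscape — laser output)
G21
G90
G0 X6.8461 Y27.9310
M4 S842
G01 X10.2476 Y46.8421 F1028
G01 X26.0250 Y57.8089
G01 X44.9361 Y54.4074
G01 X55.9029 Y38.6300
G01 X52.5014 Y19.7189
G01 X36.7240 Y8.7521
G01 X17.8129 Y12.1536
G01 X6.8461 Y27.9310
M5
G0 X45.3961 Y48.5439
M4 S469
G01 X21.0684 Y12.2126 F2177
G01 X125.9044 Y60.2400
M5
G0 X86.0292 Y49.2658
M4 S469
G01 X79.9297 Y65.3985 F2177
G01 X53.6365 Y67.3972
G01 X44.3288 Y50.6870
M5
G0 X66.3848 Y26.2128
M4 S842
G01 X59.0358 Y38.9416 F1028
G01 X44.3378 Y38.9416
G01 X36.9888 Y26.2128
G01 X44.3378 Y13.4840
G01 X59.0358 Y13.4840
G01 X66.3848 Y26.2128
M5
G0 X65.7699 Y48.1359
M4 S469
G01 X87.5597 Y40.7908 F2177
G01 X103.8300 Y36.6094
G01 X114.5810 Y35.5917
M5
G0 X31.6104 Y50.1091
M4 S842
G01 X22.7906 Y51.3410 F1028
G01 X127.2988 Y16.1182
G01 X40.6793 Y12.2011
M5
G0 X0.0000 Y0.0000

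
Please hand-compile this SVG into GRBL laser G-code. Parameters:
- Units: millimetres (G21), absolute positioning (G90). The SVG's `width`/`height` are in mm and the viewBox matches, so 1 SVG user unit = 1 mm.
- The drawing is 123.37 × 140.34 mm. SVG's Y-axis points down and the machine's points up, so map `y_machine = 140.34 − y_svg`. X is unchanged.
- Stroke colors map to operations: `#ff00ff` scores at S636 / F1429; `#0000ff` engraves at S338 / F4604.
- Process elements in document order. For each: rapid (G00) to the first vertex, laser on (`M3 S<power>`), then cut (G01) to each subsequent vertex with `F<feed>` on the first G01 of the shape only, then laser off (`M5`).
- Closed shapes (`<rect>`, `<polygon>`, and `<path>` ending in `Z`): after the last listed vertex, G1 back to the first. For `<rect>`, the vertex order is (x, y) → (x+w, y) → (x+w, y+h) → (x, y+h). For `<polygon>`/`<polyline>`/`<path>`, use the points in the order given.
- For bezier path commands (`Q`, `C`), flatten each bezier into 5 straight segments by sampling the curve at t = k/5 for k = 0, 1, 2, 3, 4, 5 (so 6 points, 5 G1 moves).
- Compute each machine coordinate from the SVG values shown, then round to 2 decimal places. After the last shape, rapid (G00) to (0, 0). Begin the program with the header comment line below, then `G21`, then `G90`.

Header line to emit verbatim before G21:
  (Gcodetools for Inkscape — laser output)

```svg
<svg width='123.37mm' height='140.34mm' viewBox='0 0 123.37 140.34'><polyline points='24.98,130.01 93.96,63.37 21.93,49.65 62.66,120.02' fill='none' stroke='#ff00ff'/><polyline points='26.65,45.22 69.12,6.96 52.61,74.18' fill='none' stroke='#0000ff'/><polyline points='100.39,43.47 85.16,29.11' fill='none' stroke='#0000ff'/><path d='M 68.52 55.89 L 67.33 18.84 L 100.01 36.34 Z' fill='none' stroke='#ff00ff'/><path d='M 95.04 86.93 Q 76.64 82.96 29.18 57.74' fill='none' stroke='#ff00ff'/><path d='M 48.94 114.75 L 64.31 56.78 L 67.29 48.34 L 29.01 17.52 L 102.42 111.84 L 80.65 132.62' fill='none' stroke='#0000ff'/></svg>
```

viewBox `0 0 123.37 140.34` with mm width/height → 1 unit = 1 mm. Flip: y_m = 140.34 − y_svg.

**Shape 1** — `<polyline>` open polyline, stroke `#ff00ff` → score (S636, F1429). Machine vertices: (24.98,10.33) → (93.96,76.97) → (21.93,90.69) → (62.66,20.32). Open path.

**Shape 2** — `<polyline>` open polyline, stroke `#0000ff` → engrave (S338, F4604). Machine vertices: (26.65,95.12) → (69.12,133.38) → (52.61,66.16). Open path.

**Shape 3** — `<polyline>` line segment, stroke `#0000ff` → engrave (S338, F4604). Machine vertices: (100.39,96.87) → (85.16,111.23). Open path.

**Shape 4** — `<path>` regular polygon, stroke `#ff00ff` → score (S636, F1429). Machine vertices: (68.52,84.45) → (67.33,121.50) → (100.01,104.00) → (68.52,84.45). Closed: final G1 returns to the first vertex.

**Shape 5** — `<path>` quadratic bezier, stroke `#ff00ff` → score (S636, F1429). Control points (SVG): P0=(95.04,86.93), P1=(76.64,82.96), P2=(29.18,57.74); sampled at t=k/5. Machine vertices: (95.04,53.41) → (86.52,55.85) → (75.67,59.99) → (62.50,65.82) → (47.00,73.36) → (29.18,82.60). Open path.

**Shape 6** — `<path>` open polyline, stroke `#0000ff` → engrave (S338, F4604). Machine vertices: (48.94,25.59) → (64.31,83.56) → (67.29,92.00) → (29.01,122.82) → (102.42,28.50) → (80.65,7.72). Open path.

(Gcodetools for Inkscape — laser output)
G21
G90
G00 X24.98 Y10.33
M3 S636
G01 X93.96 Y76.97 F1429
G01 X21.93 Y90.69
G01 X62.66 Y20.32
M5
G00 X26.65 Y95.12
M3 S338
G01 X69.12 Y133.38 F4604
G01 X52.61 Y66.16
M5
G00 X100.39 Y96.87
M3 S338
G01 X85.16 Y111.23 F4604
M5
G00 X68.52 Y84.45
M3 S636
G01 X67.33 Y121.50 F1429
G01 X100.01 Y104.00
G01 X68.52 Y84.45
M5
G00 X95.04 Y53.41
M3 S636
G01 X86.52 Y55.85 F1429
G01 X75.67 Y59.99
G01 X62.50 Y65.82
G01 X47.00 Y73.36
G01 X29.18 Y82.60
M5
G00 X48.94 Y25.59
M3 S338
G01 X64.31 Y83.56 F4604
G01 X67.29 Y92.00
G01 X29.01 Y122.82
G01 X102.42 Y28.50
G01 X80.65 Y7.72
M5
G00 X0.00 Y0.00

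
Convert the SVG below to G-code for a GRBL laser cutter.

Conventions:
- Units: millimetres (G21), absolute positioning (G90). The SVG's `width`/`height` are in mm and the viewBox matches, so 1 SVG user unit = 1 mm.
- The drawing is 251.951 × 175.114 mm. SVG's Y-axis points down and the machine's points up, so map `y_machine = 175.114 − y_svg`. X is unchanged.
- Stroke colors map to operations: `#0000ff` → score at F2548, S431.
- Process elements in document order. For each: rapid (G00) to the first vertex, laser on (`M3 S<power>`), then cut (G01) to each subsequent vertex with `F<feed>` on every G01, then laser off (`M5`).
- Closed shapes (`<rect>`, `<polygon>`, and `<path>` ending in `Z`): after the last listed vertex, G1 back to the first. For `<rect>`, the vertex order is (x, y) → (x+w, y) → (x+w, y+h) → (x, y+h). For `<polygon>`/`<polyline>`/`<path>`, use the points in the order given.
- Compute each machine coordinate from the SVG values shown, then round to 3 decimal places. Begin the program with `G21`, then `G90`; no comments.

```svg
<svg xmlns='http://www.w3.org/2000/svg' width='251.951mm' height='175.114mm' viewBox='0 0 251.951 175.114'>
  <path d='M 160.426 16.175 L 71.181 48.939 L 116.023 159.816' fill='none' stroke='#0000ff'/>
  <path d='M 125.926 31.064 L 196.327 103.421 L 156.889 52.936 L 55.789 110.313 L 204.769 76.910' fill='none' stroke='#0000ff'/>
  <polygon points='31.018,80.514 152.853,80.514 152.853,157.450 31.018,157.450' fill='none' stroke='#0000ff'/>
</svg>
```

G21
G90
G00 X160.426 Y158.939
M3 S431
G01 X71.181 Y126.175 F2548
G01 X116.023 Y15.298 F2548
M5
G00 X125.926 Y144.050
M3 S431
G01 X196.327 Y71.693 F2548
G01 X156.889 Y122.178 F2548
G01 X55.789 Y64.801 F2548
G01 X204.769 Y98.204 F2548
M5
G00 X31.018 Y94.600
M3 S431
G01 X152.853 Y94.600 F2548
G01 X152.853 Y17.664 F2548
G01 X31.018 Y17.664 F2548
G01 X31.018 Y94.600 F2548
M5

viewBox `0 0 251.951 175.114` with mm width/height → 1 unit = 1 mm. Flip: y_m = 175.114 − y_svg.

**Shape 1** — `<path>` open polyline, stroke `#0000ff` → score (S431, F2548). Machine vertices: (160.426,158.939) → (71.181,126.175) → (116.023,15.298). Open path.

**Shape 2** — `<path>` open polyline, stroke `#0000ff` → score (S431, F2548). Machine vertices: (125.926,144.050) → (196.327,71.693) → (156.889,122.178) → (55.789,64.801) → (204.769,98.204). Open path.

**Shape 3** — `<polygon>` rectangle, stroke `#0000ff` → score (S431, F2548). Machine vertices: (31.018,94.600) → (152.853,94.600) → (152.853,17.664) → (31.018,17.664) → (31.018,94.600). Closed: final G1 returns to the first vertex.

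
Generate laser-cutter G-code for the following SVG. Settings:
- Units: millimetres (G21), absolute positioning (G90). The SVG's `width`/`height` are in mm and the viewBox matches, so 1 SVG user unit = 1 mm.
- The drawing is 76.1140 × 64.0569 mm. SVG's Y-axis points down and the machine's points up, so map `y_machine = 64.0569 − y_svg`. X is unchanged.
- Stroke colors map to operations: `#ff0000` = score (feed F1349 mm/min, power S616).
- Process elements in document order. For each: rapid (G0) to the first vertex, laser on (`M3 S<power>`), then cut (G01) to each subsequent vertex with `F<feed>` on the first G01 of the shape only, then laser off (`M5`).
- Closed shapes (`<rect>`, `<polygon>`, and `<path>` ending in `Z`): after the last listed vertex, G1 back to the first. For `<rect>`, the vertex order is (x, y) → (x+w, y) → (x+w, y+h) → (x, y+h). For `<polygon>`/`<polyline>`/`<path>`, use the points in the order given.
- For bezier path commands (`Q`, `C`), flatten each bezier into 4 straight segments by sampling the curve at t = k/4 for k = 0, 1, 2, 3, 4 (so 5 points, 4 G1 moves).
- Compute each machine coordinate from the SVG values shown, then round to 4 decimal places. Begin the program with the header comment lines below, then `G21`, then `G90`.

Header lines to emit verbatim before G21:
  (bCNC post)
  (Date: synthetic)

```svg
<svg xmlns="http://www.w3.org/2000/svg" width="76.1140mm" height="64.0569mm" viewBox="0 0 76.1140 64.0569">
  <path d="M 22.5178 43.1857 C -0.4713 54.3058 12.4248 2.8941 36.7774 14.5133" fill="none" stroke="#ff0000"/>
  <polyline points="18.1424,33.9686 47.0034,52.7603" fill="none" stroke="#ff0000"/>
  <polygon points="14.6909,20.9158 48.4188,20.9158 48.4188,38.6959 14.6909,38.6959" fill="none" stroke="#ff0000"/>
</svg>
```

(bCNC post)
(Date: synthetic)
G21
G90
G0 X22.5178 Y20.8712
M3 S616
G01 X11.6228 Y22.2939 F1349
G01 X11.8945 Y35.3946
G01 X21.0427 Y48.4016
G01 X36.7774 Y49.5436
M5
G0 X18.1424 Y30.0883
M3 S616
G01 X47.0034 Y11.2966 F1349
M5
G0 X14.6909 Y43.1411
M3 S616
G01 X48.4188 Y43.1411 F1349
G01 X48.4188 Y25.3610
G01 X14.6909 Y25.3610
G01 X14.6909 Y43.1411
M5

viewBox `0 0 76.1140 64.0569` with mm width/height → 1 unit = 1 mm. Flip: y_m = 64.0569 − y_svg.

**Shape 1** — `<path>` cubic bezier, stroke `#ff0000` → score (S616, F1349). Control points (SVG): P0=(22.5178,43.1857), P1=(-0.4713,54.3058), P2=(12.4248,2.8941), P3=(36.7774,14.5133); sampled at t=k/4. Machine vertices: (22.5178,20.8712) → (11.6228,22.2939) → (11.8945,35.3946) → (21.0427,48.4016) → (36.7774,49.5436). Open path.

**Shape 2** — `<polyline>` line segment, stroke `#ff0000` → score (S616, F1349). Machine vertices: (18.1424,30.0883) → (47.0034,11.2966). Open path.

**Shape 3** — `<polygon>` rectangle, stroke `#ff0000` → score (S616, F1349). Machine vertices: (14.6909,43.1411) → (48.4188,43.1411) → (48.4188,25.3610) → (14.6909,25.3610) → (14.6909,43.1411). Closed: final G1 returns to the first vertex.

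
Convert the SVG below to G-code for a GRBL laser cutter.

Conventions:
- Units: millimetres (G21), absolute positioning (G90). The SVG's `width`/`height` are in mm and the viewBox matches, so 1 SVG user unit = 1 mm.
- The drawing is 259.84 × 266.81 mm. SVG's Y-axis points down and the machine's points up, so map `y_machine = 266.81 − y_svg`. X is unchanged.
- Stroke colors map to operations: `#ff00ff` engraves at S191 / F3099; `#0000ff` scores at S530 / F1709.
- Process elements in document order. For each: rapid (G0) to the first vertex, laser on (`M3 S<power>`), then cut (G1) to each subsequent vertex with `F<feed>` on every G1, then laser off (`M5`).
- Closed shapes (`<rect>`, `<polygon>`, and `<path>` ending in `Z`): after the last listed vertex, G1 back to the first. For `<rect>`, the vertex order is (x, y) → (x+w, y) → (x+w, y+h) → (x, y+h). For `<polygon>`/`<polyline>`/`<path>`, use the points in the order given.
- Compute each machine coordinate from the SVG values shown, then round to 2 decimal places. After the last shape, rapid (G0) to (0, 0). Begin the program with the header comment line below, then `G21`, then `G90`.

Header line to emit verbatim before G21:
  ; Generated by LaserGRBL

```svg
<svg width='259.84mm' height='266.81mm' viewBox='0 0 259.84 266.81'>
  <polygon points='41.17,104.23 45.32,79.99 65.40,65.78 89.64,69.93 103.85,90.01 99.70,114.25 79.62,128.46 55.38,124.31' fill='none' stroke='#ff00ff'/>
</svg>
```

1 u = 1 mm; y_m = 266.81 − y.

[1] `<polygon>` regular polygon, #ff00ff→engrave S191 F3099: (41.17,162.58) → (45.32,186.82) → (65.40,201.03) → (89.64,196.88) → (103.85,176.80) → (99.70,152.56) → (79.62,138.35) → (55.38,142.50) → (41.17,162.58) (closed)

; Generated by LaserGRBL
G21
G90
G0 X41.17 Y162.58
M3 S191
G1 X45.32 Y186.82 F3099
G1 X65.40 Y201.03 F3099
G1 X89.64 Y196.88 F3099
G1 X103.85 Y176.80 F3099
G1 X99.70 Y152.56 F3099
G1 X79.62 Y138.35 F3099
G1 X55.38 Y142.50 F3099
G1 X41.17 Y162.58 F3099
M5
G0 X0.00 Y0.00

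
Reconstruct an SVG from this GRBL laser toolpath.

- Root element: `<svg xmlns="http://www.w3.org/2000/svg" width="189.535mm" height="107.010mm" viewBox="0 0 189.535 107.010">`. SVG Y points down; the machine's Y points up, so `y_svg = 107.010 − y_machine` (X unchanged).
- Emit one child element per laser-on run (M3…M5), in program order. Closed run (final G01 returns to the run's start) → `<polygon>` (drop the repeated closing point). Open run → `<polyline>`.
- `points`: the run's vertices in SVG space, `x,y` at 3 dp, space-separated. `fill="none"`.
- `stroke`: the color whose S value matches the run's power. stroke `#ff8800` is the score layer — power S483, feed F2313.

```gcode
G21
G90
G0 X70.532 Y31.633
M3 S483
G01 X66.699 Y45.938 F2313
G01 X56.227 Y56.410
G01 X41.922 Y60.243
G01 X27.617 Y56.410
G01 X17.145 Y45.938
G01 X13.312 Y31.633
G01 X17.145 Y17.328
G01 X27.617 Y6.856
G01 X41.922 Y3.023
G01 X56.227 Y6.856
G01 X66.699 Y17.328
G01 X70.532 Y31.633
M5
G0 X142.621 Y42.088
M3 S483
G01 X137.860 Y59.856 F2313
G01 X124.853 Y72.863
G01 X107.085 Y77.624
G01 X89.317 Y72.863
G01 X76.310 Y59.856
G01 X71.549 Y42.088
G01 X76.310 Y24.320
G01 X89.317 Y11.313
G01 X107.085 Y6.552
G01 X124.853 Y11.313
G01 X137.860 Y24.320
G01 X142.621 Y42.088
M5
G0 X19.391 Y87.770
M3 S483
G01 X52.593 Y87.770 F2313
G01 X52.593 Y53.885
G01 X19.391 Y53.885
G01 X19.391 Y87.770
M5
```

<svg xmlns="http://www.w3.org/2000/svg" width="189.535mm" height="107.010mm" viewBox="0 0 189.535 107.010">
  <polygon points="70.532,75.377 66.699,61.072 56.227,50.600 41.922,46.767 27.617,50.600 17.145,61.072 13.312,75.377 17.145,89.682 27.617,100.154 41.922,103.987 56.227,100.154 66.699,89.682" fill="none" stroke="#ff8800"/>
  <polygon points="142.621,64.922 137.860,47.154 124.853,34.147 107.085,29.386 89.317,34.147 76.310,47.154 71.549,64.922 76.310,82.690 89.317,95.697 107.085,100.458 124.853,95.697 137.860,82.690" fill="none" stroke="#ff8800"/>
  <polygon points="19.391,19.240 52.593,19.240 52.593,53.125 19.391,53.125" fill="none" stroke="#ff8800"/>
</svg>

Each laser-on run becomes one SVG element. Flip Y back into SVG space with y_svg = 107.010 − y_machine. Every run uses S483, so all elements get stroke `#ff8800` (score).

Run 1: The run returns to its start, so emit a `<polygon>` with points (Y-flipped): 70.532,75.377 66.699,61.072 56.227,50.600 41.922,46.767 27.617,50.600 17.145,61.072 13.312,75.377 17.145,89.682 27.617,100.154 41.922,103.987 56.227,100.154 66.699,89.682.

Run 2: The run returns to its start, so emit a `<polygon>` with points (Y-flipped): 142.621,64.922 137.860,47.154 124.853,34.147 107.085,29.386 89.317,34.147 76.310,47.154 71.549,64.922 76.310,82.690 89.317,95.697 107.085,100.458 124.853,95.697 137.860,82.690.

Run 3: The run returns to its start, so emit a `<polygon>` with points (Y-flipped): 19.391,19.240 52.593,19.240 52.593,53.125 19.391,53.125.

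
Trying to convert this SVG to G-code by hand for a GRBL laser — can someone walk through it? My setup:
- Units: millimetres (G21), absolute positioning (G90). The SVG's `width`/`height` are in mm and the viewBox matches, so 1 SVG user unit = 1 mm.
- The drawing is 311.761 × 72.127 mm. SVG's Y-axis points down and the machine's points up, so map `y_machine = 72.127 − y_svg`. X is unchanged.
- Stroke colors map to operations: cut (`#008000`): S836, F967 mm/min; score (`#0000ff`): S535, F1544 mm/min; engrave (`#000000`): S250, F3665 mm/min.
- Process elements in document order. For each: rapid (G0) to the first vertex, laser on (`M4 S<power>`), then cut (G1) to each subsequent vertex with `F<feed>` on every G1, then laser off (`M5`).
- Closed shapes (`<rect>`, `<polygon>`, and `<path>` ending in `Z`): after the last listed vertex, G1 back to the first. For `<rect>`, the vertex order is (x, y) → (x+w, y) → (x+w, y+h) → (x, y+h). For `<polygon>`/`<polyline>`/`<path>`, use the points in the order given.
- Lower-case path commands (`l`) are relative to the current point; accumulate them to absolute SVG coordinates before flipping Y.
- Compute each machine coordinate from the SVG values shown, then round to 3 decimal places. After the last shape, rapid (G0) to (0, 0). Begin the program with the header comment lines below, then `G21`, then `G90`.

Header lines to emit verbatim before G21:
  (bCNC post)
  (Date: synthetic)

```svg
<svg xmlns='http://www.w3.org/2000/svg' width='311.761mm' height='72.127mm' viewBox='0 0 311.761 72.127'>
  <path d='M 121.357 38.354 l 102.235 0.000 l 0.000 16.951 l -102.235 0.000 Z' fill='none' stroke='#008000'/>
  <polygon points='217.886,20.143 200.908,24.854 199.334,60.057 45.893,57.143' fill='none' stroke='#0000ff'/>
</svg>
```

viewBox `0 0 311.761 72.127` with mm width/height → 1 unit = 1 mm. Flip: y_m = 72.127 − y_svg.

**Shape 1** — `<path>` rectangle, stroke `#008000` → cut (S836, F967). Machine vertices: (121.357,33.773) → (223.592,33.773) → (223.592,16.822) → (121.357,16.822) → (121.357,33.773). Closed: final G1 returns to the first vertex.

**Shape 2** — `<polygon>` closed polygon, stroke `#0000ff` → score (S535, F1544). Machine vertices: (217.886,51.984) → (200.908,47.273) → (199.334,12.070) → (45.893,14.984) → (217.886,51.984). Closed: final G1 returns to the first vertex.

(bCNC post)
(Date: synthetic)
G21
G90
G0 X121.357 Y33.773
M4 S836
G1 X223.592 Y33.773 F967
G1 X223.592 Y16.822 F967
G1 X121.357 Y16.822 F967
G1 X121.357 Y33.773 F967
M5
G0 X217.886 Y51.984
M4 S535
G1 X200.908 Y47.273 F1544
G1 X199.334 Y12.070 F1544
G1 X45.893 Y14.984 F1544
G1 X217.886 Y51.984 F1544
M5
G0 X0.000 Y0.000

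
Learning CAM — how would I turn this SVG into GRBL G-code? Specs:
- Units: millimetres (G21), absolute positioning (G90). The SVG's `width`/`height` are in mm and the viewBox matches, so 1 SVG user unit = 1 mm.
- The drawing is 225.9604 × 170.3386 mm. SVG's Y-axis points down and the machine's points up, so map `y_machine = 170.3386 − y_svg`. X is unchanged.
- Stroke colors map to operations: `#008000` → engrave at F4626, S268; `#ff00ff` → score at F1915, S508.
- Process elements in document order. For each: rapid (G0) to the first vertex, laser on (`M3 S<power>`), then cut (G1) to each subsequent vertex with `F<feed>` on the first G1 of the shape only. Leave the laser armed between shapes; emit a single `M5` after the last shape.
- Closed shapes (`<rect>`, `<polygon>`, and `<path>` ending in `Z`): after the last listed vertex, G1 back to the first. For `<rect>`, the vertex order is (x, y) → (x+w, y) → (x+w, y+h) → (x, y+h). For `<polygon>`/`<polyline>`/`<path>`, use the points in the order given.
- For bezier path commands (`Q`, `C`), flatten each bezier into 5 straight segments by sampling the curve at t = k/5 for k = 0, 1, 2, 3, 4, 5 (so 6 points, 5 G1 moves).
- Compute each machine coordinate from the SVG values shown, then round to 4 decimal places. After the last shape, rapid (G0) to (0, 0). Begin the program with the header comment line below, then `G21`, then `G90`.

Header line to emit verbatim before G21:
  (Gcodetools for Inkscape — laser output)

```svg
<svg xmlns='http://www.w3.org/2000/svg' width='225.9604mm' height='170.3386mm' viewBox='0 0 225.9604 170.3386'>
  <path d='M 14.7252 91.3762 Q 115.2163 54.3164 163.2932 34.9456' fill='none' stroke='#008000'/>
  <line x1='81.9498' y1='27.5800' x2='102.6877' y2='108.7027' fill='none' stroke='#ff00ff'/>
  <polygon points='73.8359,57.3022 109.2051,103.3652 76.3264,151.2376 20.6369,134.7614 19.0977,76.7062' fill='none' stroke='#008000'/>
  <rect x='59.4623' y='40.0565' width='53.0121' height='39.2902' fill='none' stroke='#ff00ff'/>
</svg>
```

(Gcodetools for Inkscape — laser output)
G21
G90
G0 X14.7252 Y78.9624
M3 S268
G1 X52.8251 Y93.0788 F4626
G1 X86.7318 Y105.7800
G1 X116.4454 Y117.0661
G1 X141.9659 Y126.9371
G1 X163.2932 Y135.3930
G0 X81.9498 Y142.7586
M3 S508
G1 X102.6877 Y61.6359 F1915
G0 X73.8359 Y113.0364
M3 S268
G1 X109.2051 Y66.9734 F4626
G1 X76.3264 Y19.1010
G1 X20.6369 Y35.5772
G1 X19.0977 Y93.6324
G1 X73.8359 Y113.0364
G0 X59.4623 Y130.2821
M3 S508
G1 X112.4744 Y130.2821 F1915
G1 X112.4744 Y90.9919
G1 X59.4623 Y90.9919
G1 X59.4623 Y130.2821
M5
G0 X0.0000 Y0.0000

1 u = 1 mm; y_m = 170.3386 − y.

[1] `<path>` quadratic bezier, #008000→engrave S268 F4626: (14.7252,78.9624) → (52.8251,93.0788) → (86.7318,105.7800) → (116.4454,117.0661) → (141.9659,126.9371) → (163.2932,135.3930)

[2] `<line>` line segment, #ff00ff→score S508 F1915: (81.9498,142.7586) → (102.6877,61.6359)

[3] `<polygon>` regular polygon, #008000→engrave S268 F4626: (73.8359,113.0364) → (109.2051,66.9734) → (76.3264,19.1010) → (20.6369,35.5772) → (19.0977,93.6324) → (73.8359,113.0364) (closed)

[4] `<rect>` rectangle, #ff00ff→score S508 F1915: (59.4623,130.2821) → (112.4744,130.2821) → (112.4744,90.9919) → (59.4623,90.9919) → (59.4623,130.2821) (closed)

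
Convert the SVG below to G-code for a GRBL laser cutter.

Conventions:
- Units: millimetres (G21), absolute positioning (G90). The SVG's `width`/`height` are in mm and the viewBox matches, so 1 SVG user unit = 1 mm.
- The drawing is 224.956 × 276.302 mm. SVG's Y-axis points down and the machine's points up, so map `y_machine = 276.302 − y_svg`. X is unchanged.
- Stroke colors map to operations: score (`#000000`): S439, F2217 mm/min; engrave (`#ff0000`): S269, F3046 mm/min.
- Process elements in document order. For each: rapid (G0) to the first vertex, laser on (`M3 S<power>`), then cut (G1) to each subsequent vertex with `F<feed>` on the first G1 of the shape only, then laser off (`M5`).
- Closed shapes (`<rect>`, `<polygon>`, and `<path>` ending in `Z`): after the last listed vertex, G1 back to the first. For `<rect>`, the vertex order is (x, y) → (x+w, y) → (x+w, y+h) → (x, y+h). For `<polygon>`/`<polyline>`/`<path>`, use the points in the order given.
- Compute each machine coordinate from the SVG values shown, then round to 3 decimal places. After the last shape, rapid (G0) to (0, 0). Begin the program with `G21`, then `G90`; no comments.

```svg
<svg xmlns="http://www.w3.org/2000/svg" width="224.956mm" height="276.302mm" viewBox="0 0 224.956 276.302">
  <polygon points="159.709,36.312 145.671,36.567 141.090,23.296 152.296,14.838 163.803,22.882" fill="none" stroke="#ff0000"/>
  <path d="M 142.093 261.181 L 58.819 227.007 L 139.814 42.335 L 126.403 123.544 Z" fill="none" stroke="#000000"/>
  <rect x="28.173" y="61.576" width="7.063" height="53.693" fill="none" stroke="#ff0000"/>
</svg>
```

G21
G90
G0 X159.709 Y239.990
M3 S269
G1 X145.671 Y239.735 F3046
G1 X141.090 Y253.006
G1 X152.296 Y261.464
G1 X163.803 Y253.420
G1 X159.709 Y239.990
M5
G0 X142.093 Y15.121
M3 S439
G1 X58.819 Y49.295 F2217
G1 X139.814 Y233.967
G1 X126.403 Y152.758
G1 X142.093 Y15.121
M5
G0 X28.173 Y214.726
M3 S269
G1 X35.236 Y214.726 F3046
G1 X35.236 Y161.033
G1 X28.173 Y161.033
G1 X28.173 Y214.726
M5
G0 X0.000 Y0.000

1 u = 1 mm; y_m = 276.302 − y.

[1] `<polygon>` regular polygon, #ff0000→engrave S269 F3046: (159.709,239.990) → (145.671,239.735) → (141.090,253.006) → (152.296,261.464) → (163.803,253.420) → (159.709,239.990) (closed)

[2] `<path>` closed polygon, #000000→score S439 F2217: (142.093,15.121) → (58.819,49.295) → (139.814,233.967) → (126.403,152.758) → (142.093,15.121) (closed)

[3] `<rect>` rectangle, #ff0000→engrave S269 F3046: (28.173,214.726) → (35.236,214.726) → (35.236,161.033) → (28.173,161.033) → (28.173,214.726) (closed)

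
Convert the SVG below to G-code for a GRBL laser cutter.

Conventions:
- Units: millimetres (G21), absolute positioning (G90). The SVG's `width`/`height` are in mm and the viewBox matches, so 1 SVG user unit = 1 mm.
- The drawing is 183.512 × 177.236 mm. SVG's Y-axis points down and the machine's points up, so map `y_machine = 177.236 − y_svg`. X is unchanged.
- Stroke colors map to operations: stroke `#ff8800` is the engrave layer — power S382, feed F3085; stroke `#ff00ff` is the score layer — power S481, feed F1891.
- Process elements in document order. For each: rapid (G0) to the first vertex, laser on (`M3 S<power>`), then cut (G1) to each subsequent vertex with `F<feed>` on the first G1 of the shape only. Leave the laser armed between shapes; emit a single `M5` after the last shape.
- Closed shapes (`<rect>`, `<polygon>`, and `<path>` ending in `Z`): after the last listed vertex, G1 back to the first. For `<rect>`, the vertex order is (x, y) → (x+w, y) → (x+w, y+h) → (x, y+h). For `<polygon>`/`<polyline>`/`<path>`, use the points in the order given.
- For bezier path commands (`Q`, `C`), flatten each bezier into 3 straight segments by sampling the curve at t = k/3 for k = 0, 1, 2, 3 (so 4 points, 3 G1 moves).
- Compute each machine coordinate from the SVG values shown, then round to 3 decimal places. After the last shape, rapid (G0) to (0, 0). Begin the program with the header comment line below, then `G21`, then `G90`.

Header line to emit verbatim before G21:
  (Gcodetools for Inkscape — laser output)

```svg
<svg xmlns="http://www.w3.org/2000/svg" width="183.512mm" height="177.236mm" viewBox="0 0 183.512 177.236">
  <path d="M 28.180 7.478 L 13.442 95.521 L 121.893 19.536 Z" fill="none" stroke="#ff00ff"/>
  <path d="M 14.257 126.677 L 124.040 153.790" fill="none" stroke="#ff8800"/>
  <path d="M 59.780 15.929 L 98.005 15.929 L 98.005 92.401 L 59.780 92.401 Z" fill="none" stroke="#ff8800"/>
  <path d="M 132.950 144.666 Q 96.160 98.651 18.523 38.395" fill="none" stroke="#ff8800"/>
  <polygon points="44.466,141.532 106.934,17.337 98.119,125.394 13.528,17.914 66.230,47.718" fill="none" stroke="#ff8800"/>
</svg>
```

Since the viewBox matches the mm dimensions, user units are millimetres directly. The only transform is the Y-flip y_m = 177.236 − y_svg.

Shape 1 is a closed polygon drawn with `<path>`. Its stroke #ff00ff means score at S481, F1891. After flipping Y the toolpath is (28.180,169.758) → (13.442,81.715) → (121.893,157.700) → (28.180,169.758), returning to the start.

Shape 2 is a line segment drawn with `<path>`. Its stroke #ff8800 means engrave at S382, F3085. After flipping Y the toolpath is (14.257,50.559) → (124.040,23.446).

Shape 3 is a rectangle drawn with `<path>`. Its stroke #ff8800 means engrave at S382, F3085. After flipping Y the toolpath is (59.780,161.307) → (98.005,161.307) → (98.005,84.835) → (59.780,84.835) → (59.780,161.307), returning to the start.

Shape 4 is a quadratic bezier drawn with `<path>`. Its stroke #ff8800 means engrave at S382, F3085. After flipping Y the toolpath is (132.950,32.570) → (103.885,64.829) → (65.742,100.253) → (18.523,138.841).

Shape 5 is a closed polygon drawn with `<polygon>`. Its stroke #ff8800 means engrave at S382, F3085. After flipping Y the toolpath is (44.466,35.704) → (106.934,159.899) → (98.119,51.842) → (13.528,159.322) → (66.230,129.518) → (44.466,35.704), returning to the start.

(Gcodetools for Inkscape — laser output)
G21
G90
G0 X28.180 Y169.758
M3 S481
G1 X13.442 Y81.715 F1891
G1 X121.893 Y157.700
G1 X28.180 Y169.758
G0 X14.257 Y50.559
M3 S382
G1 X124.040 Y23.446 F3085
G0 X59.780 Y161.307
M3 S382
G1 X98.005 Y161.307 F3085
G1 X98.005 Y84.835
G1 X59.780 Y84.835
G1 X59.780 Y161.307
G0 X132.950 Y32.570
M3 S382
G1 X103.885 Y64.829 F3085
G1 X65.742 Y100.253
G1 X18.523 Y138.841
G0 X44.466 Y35.704
M3 S382
G1 X106.934 Y159.899 F3085
G1 X98.119 Y51.842
G1 X13.528 Y159.322
G1 X66.230 Y129.518
G1 X44.466 Y35.704
M5
G0 X0.000 Y0.000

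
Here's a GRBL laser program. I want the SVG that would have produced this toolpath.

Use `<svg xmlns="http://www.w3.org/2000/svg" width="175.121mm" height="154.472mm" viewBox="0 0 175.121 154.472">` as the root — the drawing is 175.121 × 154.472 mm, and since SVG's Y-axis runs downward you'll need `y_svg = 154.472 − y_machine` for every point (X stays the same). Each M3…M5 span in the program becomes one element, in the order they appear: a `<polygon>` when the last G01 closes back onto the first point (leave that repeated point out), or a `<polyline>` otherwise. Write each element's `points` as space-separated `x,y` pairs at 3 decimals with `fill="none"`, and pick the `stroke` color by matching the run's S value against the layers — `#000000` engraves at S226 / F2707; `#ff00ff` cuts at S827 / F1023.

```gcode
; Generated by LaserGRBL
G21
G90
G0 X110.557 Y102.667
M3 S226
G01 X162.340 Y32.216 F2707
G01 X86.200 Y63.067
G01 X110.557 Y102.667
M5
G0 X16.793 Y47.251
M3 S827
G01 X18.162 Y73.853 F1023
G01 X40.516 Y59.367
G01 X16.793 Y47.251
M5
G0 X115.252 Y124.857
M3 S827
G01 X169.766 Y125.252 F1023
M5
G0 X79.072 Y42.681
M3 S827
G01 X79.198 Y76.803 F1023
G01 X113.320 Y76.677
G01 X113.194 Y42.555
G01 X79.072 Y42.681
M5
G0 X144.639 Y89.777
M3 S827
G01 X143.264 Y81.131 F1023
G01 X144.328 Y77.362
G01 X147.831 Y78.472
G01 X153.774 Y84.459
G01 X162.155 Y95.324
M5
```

<svg xmlns="http://www.w3.org/2000/svg" width="175.121mm" height="154.472mm" viewBox="0 0 175.121 154.472">
  <polygon points="110.557,51.805 162.340,122.256 86.200,91.405" fill="none" stroke="#000000"/>
  <polygon points="16.793,107.221 18.162,80.619 40.516,95.105" fill="none" stroke="#ff00ff"/>
  <polyline points="115.252,29.615 169.766,29.220" fill="none" stroke="#ff00ff"/>
  <polygon points="79.072,111.791 79.198,77.669 113.320,77.795 113.194,111.917" fill="none" stroke="#ff00ff"/>
  <polyline points="144.639,64.695 143.264,73.341 144.328,77.110 147.831,76.000 153.774,70.013 162.155,59.148" fill="none" stroke="#ff00ff"/>
</svg>

Each laser-on run becomes one SVG element. Flip Y back into SVG space with y_svg = 154.472 − y_machine.

Run 1: the run's S226 means `#000000` (engrave). The run returns to its start, so emit a `<polygon>` with points (Y-flipped): 110.557,51.805 162.340,122.256 86.200,91.405.

Run 2: power S827 maps to stroke `#ff00ff` (cut). The run returns to its start, so emit a `<polygon>` with points (Y-flipped): 16.793,107.221 18.162,80.619 40.516,95.105.

Run 3: power S827 maps to stroke `#ff00ff` (cut). The run is open, so emit a `<polyline>` with points (Y-flipped): 115.252,29.615 169.766,29.220.

Run 4: power S827 maps to stroke `#ff00ff` (cut). The run returns to its start, so emit a `<polygon>` with points (Y-flipped): 79.072,111.791 79.198,77.669 113.320,77.795 113.194,111.917.

Run 5: power S827 maps to stroke `#ff00ff` (cut). The run is open, so emit a `<polyline>` with points (Y-flipped): 144.639,64.695 143.264,73.341 144.328,77.110 147.831,76.000 153.774,70.013 162.155,59.148.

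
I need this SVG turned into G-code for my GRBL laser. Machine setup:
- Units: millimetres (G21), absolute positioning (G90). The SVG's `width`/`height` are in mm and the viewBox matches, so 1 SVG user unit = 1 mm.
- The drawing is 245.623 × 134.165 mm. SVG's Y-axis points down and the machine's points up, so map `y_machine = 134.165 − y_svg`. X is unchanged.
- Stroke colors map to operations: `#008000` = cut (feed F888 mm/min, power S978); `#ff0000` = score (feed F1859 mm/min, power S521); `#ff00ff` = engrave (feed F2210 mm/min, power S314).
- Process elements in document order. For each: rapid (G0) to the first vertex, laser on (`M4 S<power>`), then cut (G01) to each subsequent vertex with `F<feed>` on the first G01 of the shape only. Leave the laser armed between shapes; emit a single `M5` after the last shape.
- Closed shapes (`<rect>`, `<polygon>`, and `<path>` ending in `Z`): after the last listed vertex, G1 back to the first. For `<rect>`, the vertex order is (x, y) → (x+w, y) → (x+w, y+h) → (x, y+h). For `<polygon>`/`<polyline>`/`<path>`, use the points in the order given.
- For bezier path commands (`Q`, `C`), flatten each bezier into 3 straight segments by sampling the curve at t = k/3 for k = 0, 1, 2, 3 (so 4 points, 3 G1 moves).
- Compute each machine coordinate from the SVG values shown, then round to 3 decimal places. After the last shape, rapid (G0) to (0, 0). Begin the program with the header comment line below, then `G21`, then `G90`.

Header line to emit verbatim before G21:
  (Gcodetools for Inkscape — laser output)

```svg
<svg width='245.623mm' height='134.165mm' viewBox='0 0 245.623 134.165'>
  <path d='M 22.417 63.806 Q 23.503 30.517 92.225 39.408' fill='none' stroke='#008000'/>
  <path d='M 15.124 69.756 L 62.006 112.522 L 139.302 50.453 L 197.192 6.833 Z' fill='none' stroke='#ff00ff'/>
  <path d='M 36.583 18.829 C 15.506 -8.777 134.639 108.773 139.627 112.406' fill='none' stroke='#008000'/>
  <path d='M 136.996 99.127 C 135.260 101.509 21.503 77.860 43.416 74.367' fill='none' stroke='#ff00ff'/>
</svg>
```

(Gcodetools for Inkscape — laser output)
G21
G90
G0 X22.417 Y70.359
M4 S978
G01 X30.656 Y87.865 F888
G01 X53.925 Y95.998
G01 X92.225 Y94.757
G0 X15.124 Y64.409
M4 S314
G01 X62.006 Y21.643 F2210
G01 X139.302 Y83.712
G01 X197.192 Y127.332
G01 X15.124 Y64.409
G0 X36.583 Y115.336
M4 S978
G01 X52.822 Y104.152 F888
G01 X106.011 Y53.769
G01 X139.627 Y21.759
G0 X136.996 Y35.038
M4 S314
G01 X107.093 Y39.622 F2210
G01 X57.553 Y51.297
G01 X43.416 Y59.798
M5
G0 X0.000 Y0.000

viewBox `0 0 245.623 134.165` with mm width/height → 1 unit = 1 mm. Flip: y_m = 134.165 − y_svg.

**Shape 1** — `<path>` quadratic bezier, stroke `#008000` → cut (S978, F888). Control points (SVG): P0=(22.417,63.806), P1=(23.503,30.517), P2=(92.225,39.408); sampled at t=k/3. Machine vertices: (22.417,70.359) → (30.656,87.865) → (53.925,95.998) → (92.225,94.757). Open path.

**Shape 2** — `<path>` closed polygon, stroke `#ff00ff` → engrave (S314, F2210). Machine vertices: (15.124,64.409) → (62.006,21.643) → (139.302,83.712) → (197.192,127.332) → (15.124,64.409). Closed: final G1 returns to the first vertex.

**Shape 3** — `<path>` cubic bezier, stroke `#008000` → cut (S978, F888). Control points (SVG): P0=(36.583,18.829), P1=(15.506,-8.777), P2=(134.639,108.773), P3=(139.627,112.406); sampled at t=k/3. Machine vertices: (36.583,115.336) → (52.822,104.152) → (106.011,53.769) → (139.627,21.759). Open path.

**Shape 4** — `<path>` cubic bezier, stroke `#ff00ff` → engrave (S314, F2210). Control points (SVG): P0=(136.996,99.127), P1=(135.260,101.509), P2=(21.503,77.860), P3=(43.416,74.367); sampled at t=k/3. Machine vertices: (136.996,35.038) → (107.093,39.622) → (57.553,51.297) → (43.416,59.798). Open path.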